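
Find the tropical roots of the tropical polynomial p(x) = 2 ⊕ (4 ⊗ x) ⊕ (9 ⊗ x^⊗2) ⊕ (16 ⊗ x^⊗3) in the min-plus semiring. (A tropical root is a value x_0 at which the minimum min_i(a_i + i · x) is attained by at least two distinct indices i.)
Roots: {-7, -5, -2}

Each tropical root is a break point of the lower envelope of the lines y = a_i + i · x (there are 4 lines, with slopes 0, 1, ..., 3). Only the lines that attain the minimum somewhere contribute to roots; other lines are dominated. Here the surviving (envelope) indices are i = 3, i = 2, i = 1, i = 0.
Intersections between consecutive envelope lines give the roots: for adjacent envelope indices i < j the intersection is x = (a_i − a_j) / (j − i). Reading off the sorted break points: {-7, -5, -2}.
Verification: at each break x_0, at least two indices attain the minimum of min_i(a_i + i · x_0).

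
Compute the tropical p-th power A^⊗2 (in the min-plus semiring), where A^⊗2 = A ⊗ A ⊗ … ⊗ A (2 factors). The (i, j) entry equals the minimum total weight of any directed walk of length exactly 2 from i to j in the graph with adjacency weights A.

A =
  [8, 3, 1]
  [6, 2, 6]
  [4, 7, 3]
A^⊗2 =
  [5, 5, 4]
  [8, 4, 7]
  [7, 7, 5]

Each entry (A^⊗2)_ij equals the minimum over all length-2 walks i = v_0 → v_1 → … → v_2 = j of Σ_t A[v_t][v_{t+1}]. For example, for (i, j) = (0, 2) we minimise over 3 possible intermediate vertex sequences; the minimum is 4, attained along the walk 0 → 2 → 2.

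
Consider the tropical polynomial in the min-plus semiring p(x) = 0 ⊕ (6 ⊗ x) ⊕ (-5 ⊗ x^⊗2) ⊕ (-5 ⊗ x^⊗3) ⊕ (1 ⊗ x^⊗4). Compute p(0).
p(0) = -5

A tropical monomial a ⊗ x^⊗i evaluates to a + i · x. Evaluating each term at x = 0:
  Term 0 contributes 0 + 0 · 0 = 0
  Term 1 contributes 6 + 1 · 0 = 6
  Term 2 contributes -5 + 2 · 0 = -5
  Term 3 contributes -5 + 3 · 0 = -5
  Term 4 contributes 1 + 4 · 0 = 1
p(0) = ⊕ of these = min[0, 6, -5, -5, 1] = -5.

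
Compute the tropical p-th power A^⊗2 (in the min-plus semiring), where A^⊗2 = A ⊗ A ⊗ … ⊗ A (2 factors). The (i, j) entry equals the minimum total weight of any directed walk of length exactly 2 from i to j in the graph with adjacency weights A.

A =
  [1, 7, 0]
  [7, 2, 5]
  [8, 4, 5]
A^⊗2 =
  [2, 4, 1]
  [8, 4, 7]
  [9, 6, 8]

Each entry (A^⊗2)_ij equals the minimum over all length-2 walks i = v_0 → v_1 → … → v_2 = j of Σ_t A[v_t][v_{t+1}]. For example, for (i, j) = (0, 2) we minimise over 3 possible intermediate vertex sequences; the minimum is 1, attained along the walk 0 → 0 → 2.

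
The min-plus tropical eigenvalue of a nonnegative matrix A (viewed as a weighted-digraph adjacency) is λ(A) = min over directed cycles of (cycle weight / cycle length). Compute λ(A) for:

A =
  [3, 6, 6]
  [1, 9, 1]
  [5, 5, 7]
λ(A) = 3

Enumerate directed cycles and compute their means (weight / length). Sample:
  cycle 0 → 0: weight = 3, length = 1, mean = 3/1 ≈ 3.000
  cycle 1 → 1: weight = 9, length = 1, mean = 9/1 ≈ 9.000
  cycle 2 → 2: weight = 7, length = 1, mean = 7/1 ≈ 7.000
  cycle 0 → 1 → 0: weight = 7, length = 2, mean = 7/2 ≈ 3.500
  cycle 0 → 2 → 0: weight = 11, length = 2, mean = 11/2 ≈ 5.500
  cycle 1 → 0 → 1: weight = 7, length = 2, mean = 7/2 ≈ 3.500
Minimum mean = 3.000, attained e.g. along the cycle 0 → 0 with weight 3 and length 1. So λ(A) = 3/1 = 3.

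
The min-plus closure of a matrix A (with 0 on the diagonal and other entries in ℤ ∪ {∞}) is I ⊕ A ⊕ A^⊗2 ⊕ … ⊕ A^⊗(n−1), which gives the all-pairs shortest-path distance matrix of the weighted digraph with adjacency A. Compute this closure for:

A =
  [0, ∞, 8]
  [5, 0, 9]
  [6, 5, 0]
Closure =
  [0, 13, 8]
  [5, 0, 9]
  [6, 5, 0]

This is the Floyd-Warshall all-pairs shortest-path computation. For each intermediate vertex k = 0, 1, …, 2, update dist[i][j] ← min(dist[i][j], dist[i][k] + dist[k][j]). The final matrix gives, for each (i, j), the minimum total weight of any directed path from i to j (possibly empty when i = j).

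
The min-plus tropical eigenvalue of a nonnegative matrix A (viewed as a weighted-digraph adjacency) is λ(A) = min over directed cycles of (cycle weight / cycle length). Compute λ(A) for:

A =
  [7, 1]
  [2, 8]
λ(A) = 3/2

Enumerate directed cycles and compute their means (weight / length). Sample:
  cycle 0 → 0: weight = 7, length = 1, mean = 7/1 ≈ 7.000
  cycle 1 → 1: weight = 8, length = 1, mean = 8/1 ≈ 8.000
  cycle 0 → 1 → 0: weight = 3, length = 2, mean = 3/2 ≈ 1.500
  cycle 1 → 0 → 1: weight = 3, length = 2, mean = 3/2 ≈ 1.500
Minimum mean = 1.500, attained e.g. along the cycle 0 → 1 → 0 with weight 3 and length 2. So λ(A) = 3/2 = 3/2.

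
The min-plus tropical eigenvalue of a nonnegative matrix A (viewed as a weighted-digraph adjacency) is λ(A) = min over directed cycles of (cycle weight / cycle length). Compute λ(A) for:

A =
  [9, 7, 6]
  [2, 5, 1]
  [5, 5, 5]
λ(A) = 3

Enumerate directed cycles and compute their means (weight / length). Sample:
  cycle 0 → 0: weight = 9, length = 1, mean = 9/1 ≈ 9.000
  cycle 1 → 1: weight = 5, length = 1, mean = 5/1 ≈ 5.000
  cycle 2 → 2: weight = 5, length = 1, mean = 5/1 ≈ 5.000
  cycle 0 → 1 → 0: weight = 9, length = 2, mean = 9/2 ≈ 4.500
  cycle 0 → 2 → 0: weight = 11, length = 2, mean = 11/2 ≈ 5.500
  cycle 1 → 0 → 1: weight = 9, length = 2, mean = 9/2 ≈ 4.500
Minimum mean = 3.000, attained e.g. along the cycle 1 → 2 → 1 with weight 6 and length 2. So λ(A) = 6/2 = 3.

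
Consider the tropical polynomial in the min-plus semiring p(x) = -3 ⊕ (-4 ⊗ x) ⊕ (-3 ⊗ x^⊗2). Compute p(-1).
p(-1) = -5

A tropical monomial a ⊗ x^⊗i evaluates to a + i · x. Evaluating each term at x = -1:
  Term 0 contributes -3 + 0 · -1 = -3
  Term 1 contributes -4 + 1 · -1 = -5
  Term 2 contributes -3 + 2 · -1 = -5
p(-1) = ⊕ of these = min[-3, -5, -5] = -5.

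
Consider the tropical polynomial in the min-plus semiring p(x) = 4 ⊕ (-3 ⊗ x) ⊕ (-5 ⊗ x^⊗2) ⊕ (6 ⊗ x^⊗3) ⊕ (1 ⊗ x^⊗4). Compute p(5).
p(5) = 2

A tropical monomial a ⊗ x^⊗i evaluates to a + i · x. Evaluating each term at x = 5:
  Term 0 contributes 4 + 0 · 5 = 4
  Term 1 contributes -3 + 1 · 5 = 2
  Term 2 contributes -5 + 2 · 5 = 5
  Term 3 contributes 6 + 3 · 5 = 21
  Term 4 contributes 1 + 4 · 5 = 21
p(5) = ⊕ of these = min[4, 2, 5, 21, 21] = 2.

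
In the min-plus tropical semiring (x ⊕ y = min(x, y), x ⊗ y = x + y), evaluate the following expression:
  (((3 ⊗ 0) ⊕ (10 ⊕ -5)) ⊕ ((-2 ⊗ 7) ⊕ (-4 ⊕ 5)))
(((3 ⊗ 0) ⊕ (10 ⊕ -5)) ⊕ ((-2 ⊗ 7) ⊕ (-4 ⊕ 5))) = -5

Expand innermost to outermost. Recall ⊕ takes the minimum of its arguments and ⊗ takes their sum. Working out the expression (((3 ⊗ 0) ⊕ (10 ⊕ -5)) ⊕ ((-2 ⊗ 7) ⊕ (-4 ⊕ 5))) gives -5.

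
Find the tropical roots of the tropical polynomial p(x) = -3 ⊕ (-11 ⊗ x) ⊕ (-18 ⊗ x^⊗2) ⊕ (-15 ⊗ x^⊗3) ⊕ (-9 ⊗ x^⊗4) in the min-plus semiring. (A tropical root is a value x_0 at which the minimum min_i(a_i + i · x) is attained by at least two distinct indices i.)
Roots: {-6, -3, 7, 8}

Each tropical root is a break point of the lower envelope of the lines y = a_i + i · x (there are 5 lines, with slopes 0, 1, ..., 4). Only the lines that attain the minimum somewhere contribute to roots; other lines are dominated. Here the surviving (envelope) indices are i = 4, i = 3, i = 2, i = 1, i = 0.
Intersections between consecutive envelope lines give the roots: for adjacent envelope indices i < j the intersection is x = (a_i − a_j) / (j − i). Reading off the sorted break points: {-6, -3, 7, 8}.
Verification: at each break x_0, at least two indices attain the minimum of min_i(a_i + i · x_0).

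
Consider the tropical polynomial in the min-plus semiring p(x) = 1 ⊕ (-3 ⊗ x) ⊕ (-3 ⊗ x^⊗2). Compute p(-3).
p(-3) = -9

A tropical monomial a ⊗ x^⊗i evaluates to a + i · x. Evaluating each term at x = -3:
  Term 0 contributes 1 + 0 · -3 = 1
  Term 1 contributes -3 + 1 · -3 = -6
  Term 2 contributes -3 + 2 · -3 = -9
p(-3) = ⊕ of these = min[1, -6, -9] = -9.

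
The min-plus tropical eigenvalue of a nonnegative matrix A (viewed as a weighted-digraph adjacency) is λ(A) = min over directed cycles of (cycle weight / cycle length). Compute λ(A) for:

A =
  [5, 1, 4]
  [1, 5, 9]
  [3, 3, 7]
λ(A) = 1

Enumerate directed cycles and compute their means (weight / length). Sample:
  cycle 0 → 0: weight = 5, length = 1, mean = 5/1 ≈ 5.000
  cycle 1 → 1: weight = 5, length = 1, mean = 5/1 ≈ 5.000
  cycle 2 → 2: weight = 7, length = 1, mean = 7/1 ≈ 7.000
  cycle 0 → 1 → 0: weight = 2, length = 2, mean = 2/2 ≈ 1.000
  cycle 0 → 2 → 0: weight = 7, length = 2, mean = 7/2 ≈ 3.500
  cycle 1 → 0 → 1: weight = 2, length = 2, mean = 2/2 ≈ 1.000
Minimum mean = 1.000, attained e.g. along the cycle 0 → 1 → 0 with weight 2 and length 2. So λ(A) = 2/2 = 1.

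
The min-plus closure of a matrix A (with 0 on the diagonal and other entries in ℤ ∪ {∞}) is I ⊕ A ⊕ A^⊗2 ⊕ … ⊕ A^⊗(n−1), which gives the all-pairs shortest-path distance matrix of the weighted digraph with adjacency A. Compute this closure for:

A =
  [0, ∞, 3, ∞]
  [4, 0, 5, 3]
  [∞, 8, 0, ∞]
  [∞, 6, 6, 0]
Closure =
  [0, 11, 3, 14]
  [4, 0, 5, 3]
  [12, 8, 0, 11]
  [10, 6, 6, 0]

This is the Floyd-Warshall all-pairs shortest-path computation. For each intermediate vertex k = 0, 1, …, 3, update dist[i][j] ← min(dist[i][j], dist[i][k] + dist[k][j]). The final matrix gives, for each (i, j), the minimum total weight of any directed path from i to j (possibly empty when i = j).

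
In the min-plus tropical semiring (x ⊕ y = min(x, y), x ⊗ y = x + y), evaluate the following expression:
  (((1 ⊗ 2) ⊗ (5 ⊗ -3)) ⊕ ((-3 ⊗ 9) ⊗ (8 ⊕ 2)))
(((1 ⊗ 2) ⊗ (5 ⊗ -3)) ⊕ ((-3 ⊗ 9) ⊗ (8 ⊕ 2))) = 5

Expand innermost to outermost. Recall ⊕ takes the minimum of its arguments and ⊗ takes their sum. Working out the expression (((1 ⊗ 2) ⊗ (5 ⊗ -3)) ⊕ ((-3 ⊗ 9) ⊗ (8 ⊕ 2))) gives 5.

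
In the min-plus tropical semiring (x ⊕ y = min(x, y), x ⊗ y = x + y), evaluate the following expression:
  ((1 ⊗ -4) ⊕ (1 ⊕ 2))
((1 ⊗ -4) ⊕ (1 ⊕ 2)) = -3

Expand innermost to outermost. Recall ⊕ takes the minimum of its arguments and ⊗ takes their sum. Working out the expression ((1 ⊗ -4) ⊕ (1 ⊕ 2)) gives -3.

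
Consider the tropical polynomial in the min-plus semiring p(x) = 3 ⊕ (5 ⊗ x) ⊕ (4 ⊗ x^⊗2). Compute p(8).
p(8) = 3

A tropical monomial a ⊗ x^⊗i evaluates to a + i · x. Evaluating each term at x = 8:
  Term 0 contributes 3 + 0 · 8 = 3
  Term 1 contributes 5 + 1 · 8 = 13
  Term 2 contributes 4 + 2 · 8 = 20
p(8) = ⊕ of these = min[3, 13, 20] = 3.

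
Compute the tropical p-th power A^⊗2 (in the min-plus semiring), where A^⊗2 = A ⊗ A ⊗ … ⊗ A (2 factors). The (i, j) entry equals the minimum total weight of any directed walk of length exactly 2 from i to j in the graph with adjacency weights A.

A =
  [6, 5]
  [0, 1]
A^⊗2 =
  [5, 6]
  [1, 2]

Each entry (A^⊗2)_ij equals the minimum over all length-2 walks i = v_0 → v_1 → … → v_2 = j of Σ_t A[v_t][v_{t+1}]. For example, for (i, j) = (0, 1) we minimise over 2 possible intermediate vertex sequences; the minimum is 6, attained along the walk 0 → 1 → 1.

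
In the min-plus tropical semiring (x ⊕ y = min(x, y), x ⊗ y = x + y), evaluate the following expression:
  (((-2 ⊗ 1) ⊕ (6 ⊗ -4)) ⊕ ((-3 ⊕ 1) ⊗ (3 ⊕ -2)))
(((-2 ⊗ 1) ⊕ (6 ⊗ -4)) ⊕ ((-3 ⊕ 1) ⊗ (3 ⊕ -2))) = -5

Expand innermost to outermost. Recall ⊕ takes the minimum of its arguments and ⊗ takes their sum. Working out the expression (((-2 ⊗ 1) ⊕ (6 ⊗ -4)) ⊕ ((-3 ⊕ 1) ⊗ (3 ⊕ -2))) gives -5.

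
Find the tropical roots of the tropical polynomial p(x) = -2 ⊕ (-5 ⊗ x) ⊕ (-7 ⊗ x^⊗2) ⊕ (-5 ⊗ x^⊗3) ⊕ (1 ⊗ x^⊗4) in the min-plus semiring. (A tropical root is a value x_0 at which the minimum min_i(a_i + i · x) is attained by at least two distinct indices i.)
Roots: {-6, -2, 2, 3}

Each tropical root is a break point of the lower envelope of the lines y = a_i + i · x (there are 5 lines, with slopes 0, 1, ..., 4). Only the lines that attain the minimum somewhere contribute to roots; other lines are dominated. Here the surviving (envelope) indices are i = 4, i = 3, i = 2, i = 1, i = 0.
Intersections between consecutive envelope lines give the roots: for adjacent envelope indices i < j the intersection is x = (a_i − a_j) / (j − i). Reading off the sorted break points: {-6, -2, 2, 3}.
Verification: at each break x_0, at least two indices attain the minimum of min_i(a_i + i · x_0).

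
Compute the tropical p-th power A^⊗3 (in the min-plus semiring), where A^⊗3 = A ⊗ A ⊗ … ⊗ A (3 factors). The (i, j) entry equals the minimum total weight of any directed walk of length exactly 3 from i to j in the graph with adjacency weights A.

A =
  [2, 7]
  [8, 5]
A^⊗3 =
  [6, 11]
  [12, 15]

Each entry (A^⊗3)_ij equals the minimum over all length-3 walks i = v_0 → v_1 → … → v_3 = j of Σ_t A[v_t][v_{t+1}]. For example, for (i, j) = (0, 1) we minimise over 4 possible intermediate vertex sequences; the minimum is 11, attained along the walk 0 → 0 → 0 → 1.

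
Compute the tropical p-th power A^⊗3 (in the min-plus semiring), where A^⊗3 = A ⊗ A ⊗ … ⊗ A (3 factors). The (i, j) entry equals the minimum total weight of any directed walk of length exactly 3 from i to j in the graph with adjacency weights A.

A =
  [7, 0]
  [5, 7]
A^⊗3 =
  [12, 5]
  [10, 12]

Each entry (A^⊗3)_ij equals the minimum over all length-3 walks i = v_0 → v_1 → … → v_3 = j of Σ_t A[v_t][v_{t+1}]. For example, for (i, j) = (0, 1) we minimise over 4 possible intermediate vertex sequences; the minimum is 5, attained along the walk 0 → 1 → 0 → 1.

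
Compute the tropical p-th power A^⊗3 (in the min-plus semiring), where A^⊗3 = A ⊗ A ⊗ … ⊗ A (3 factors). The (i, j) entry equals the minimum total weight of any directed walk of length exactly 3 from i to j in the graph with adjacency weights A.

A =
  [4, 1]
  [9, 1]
A^⊗3 =
  [11, 3]
  [11, 3]

Each entry (A^⊗3)_ij equals the minimum over all length-3 walks i = v_0 → v_1 → … → v_3 = j of Σ_t A[v_t][v_{t+1}]. For example, for (i, j) = (0, 1) we minimise over 4 possible intermediate vertex sequences; the minimum is 3, attained along the walk 0 → 1 → 1 → 1.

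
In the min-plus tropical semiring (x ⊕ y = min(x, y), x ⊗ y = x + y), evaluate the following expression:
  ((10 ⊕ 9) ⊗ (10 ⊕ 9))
((10 ⊕ 9) ⊗ (10 ⊕ 9)) = 18

Expand innermost to outermost. Recall ⊕ takes the minimum of its arguments and ⊗ takes their sum. Working out the expression ((10 ⊕ 9) ⊗ (10 ⊕ 9)) gives 18.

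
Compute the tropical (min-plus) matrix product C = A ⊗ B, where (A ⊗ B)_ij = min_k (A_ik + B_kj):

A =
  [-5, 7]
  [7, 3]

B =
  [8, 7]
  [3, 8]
A ⊗ B =
  [3, 2]
  [6, 11]

Apply the min-plus product entry-by-entry:
  C[0][0] = min over k of (A[0][0] + B[0][0] = -5 + 8 = 3, A[0][1] + B[1][0] = 7 + 3 = 10) = 3 (attained at k = 0)
  C[0][1] = min over k of (A[0][0] + B[0][1] = -5 + 7 = 2, A[0][1] + B[1][1] = 7 + 8 = 15) = 2 (attained at k = 0)
  C[1][0] = min over k of (A[1][0] + B[0][0] = 7 + 8 = 15, A[1][1] + B[1][0] = 3 + 3 = 6) = 6 (attained at k = 1)
  C[1][1] = min over k of (A[1][0] + B[0][1] = 7 + 7 = 14, A[1][1] + B[1][1] = 3 + 8 = 11) = 11 (attained at k = 1)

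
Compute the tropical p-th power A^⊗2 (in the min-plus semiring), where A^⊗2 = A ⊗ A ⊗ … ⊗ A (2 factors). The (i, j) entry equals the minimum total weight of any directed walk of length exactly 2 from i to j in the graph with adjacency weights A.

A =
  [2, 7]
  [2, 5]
A^⊗2 =
  [4, 9]
  [4, 9]

Each entry (A^⊗2)_ij equals the minimum over all length-2 walks i = v_0 → v_1 → … → v_2 = j of Σ_t A[v_t][v_{t+1}]. For example, for (i, j) = (0, 1) we minimise over 2 possible intermediate vertex sequences; the minimum is 9, attained along the walk 0 → 0 → 1.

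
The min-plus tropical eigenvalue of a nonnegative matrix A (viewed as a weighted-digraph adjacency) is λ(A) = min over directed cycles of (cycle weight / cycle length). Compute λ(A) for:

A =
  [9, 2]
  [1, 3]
λ(A) = 3/2

Enumerate directed cycles and compute their means (weight / length). Sample:
  cycle 0 → 0: weight = 9, length = 1, mean = 9/1 ≈ 9.000
  cycle 1 → 1: weight = 3, length = 1, mean = 3/1 ≈ 3.000
  cycle 0 → 1 → 0: weight = 3, length = 2, mean = 3/2 ≈ 1.500
  cycle 1 → 0 → 1: weight = 3, length = 2, mean = 3/2 ≈ 1.500
Minimum mean = 1.500, attained e.g. along the cycle 0 → 1 → 0 with weight 3 and length 2. So λ(A) = 3/2 = 3/2.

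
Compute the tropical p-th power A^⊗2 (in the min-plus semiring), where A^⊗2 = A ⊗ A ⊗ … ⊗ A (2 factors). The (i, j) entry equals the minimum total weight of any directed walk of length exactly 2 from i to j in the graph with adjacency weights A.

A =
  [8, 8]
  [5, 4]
A^⊗2 =
  [13, 12]
  [9, 8]

Each entry (A^⊗2)_ij equals the minimum over all length-2 walks i = v_0 → v_1 → … → v_2 = j of Σ_t A[v_t][v_{t+1}]. For example, for (i, j) = (0, 1) we minimise over 2 possible intermediate vertex sequences; the minimum is 12, attained along the walk 0 → 1 → 1.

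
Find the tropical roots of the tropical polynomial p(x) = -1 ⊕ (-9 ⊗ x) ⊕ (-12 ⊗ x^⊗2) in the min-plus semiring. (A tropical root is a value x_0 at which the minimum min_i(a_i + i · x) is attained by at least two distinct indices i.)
Roots: {3, 8}

Each tropical root is a break point of the lower envelope of the lines y = a_i + i · x (there are 3 lines, with slopes 0, 1, ..., 2). Only the lines that attain the minimum somewhere contribute to roots; other lines are dominated. Here the surviving (envelope) indices are i = 2, i = 1, i = 0.
Intersections between consecutive envelope lines give the roots: for adjacent envelope indices i < j the intersection is x = (a_i − a_j) / (j − i). Reading off the sorted break points: {3, 8}.
Verification: at each break x_0, at least two indices attain the minimum of min_i(a_i + i · x_0).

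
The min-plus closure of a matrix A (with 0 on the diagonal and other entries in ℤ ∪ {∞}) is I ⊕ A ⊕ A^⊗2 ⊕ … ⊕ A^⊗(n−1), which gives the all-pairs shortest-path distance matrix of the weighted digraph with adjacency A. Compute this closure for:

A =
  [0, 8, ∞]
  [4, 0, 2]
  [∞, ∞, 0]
Closure =
  [0, 8, 10]
  [4, 0, 2]
  [∞, ∞, 0]

This is the Floyd-Warshall all-pairs shortest-path computation. For each intermediate vertex k = 0, 1, …, 2, update dist[i][j] ← min(dist[i][j], dist[i][k] + dist[k][j]). The final matrix gives, for each (i, j), the minimum total weight of any directed path from i to j (possibly empty when i = j).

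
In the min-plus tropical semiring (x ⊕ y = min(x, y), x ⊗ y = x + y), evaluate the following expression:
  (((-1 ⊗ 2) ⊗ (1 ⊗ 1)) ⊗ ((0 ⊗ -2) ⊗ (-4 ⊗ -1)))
(((-1 ⊗ 2) ⊗ (1 ⊗ 1)) ⊗ ((0 ⊗ -2) ⊗ (-4 ⊗ -1))) = -4

Expand innermost to outermost. Recall ⊕ takes the minimum of its arguments and ⊗ takes their sum. Working out the expression (((-1 ⊗ 2) ⊗ (1 ⊗ 1)) ⊗ ((0 ⊗ -2) ⊗ (-4 ⊗ -1))) gives -4.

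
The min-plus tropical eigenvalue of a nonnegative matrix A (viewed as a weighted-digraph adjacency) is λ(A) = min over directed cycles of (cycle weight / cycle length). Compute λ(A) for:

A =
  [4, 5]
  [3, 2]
λ(A) = 2

Enumerate directed cycles and compute their means (weight / length). Sample:
  cycle 0 → 0: weight = 4, length = 1, mean = 4/1 ≈ 4.000
  cycle 1 → 1: weight = 2, length = 1, mean = 2/1 ≈ 2.000
  cycle 0 → 1 → 0: weight = 8, length = 2, mean = 8/2 ≈ 4.000
  cycle 1 → 0 → 1: weight = 8, length = 2, mean = 8/2 ≈ 4.000
Minimum mean = 2.000, attained e.g. along the cycle 1 → 1 with weight 2 and length 1. So λ(A) = 2/1 = 2.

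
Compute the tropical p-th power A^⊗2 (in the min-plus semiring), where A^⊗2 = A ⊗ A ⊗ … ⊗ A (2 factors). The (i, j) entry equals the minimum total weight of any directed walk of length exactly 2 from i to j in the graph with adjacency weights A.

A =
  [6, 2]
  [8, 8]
A^⊗2 =
  [10, 8]
  [14, 10]

Each entry (A^⊗2)_ij equals the minimum over all length-2 walks i = v_0 → v_1 → … → v_2 = j of Σ_t A[v_t][v_{t+1}]. For example, for (i, j) = (0, 1) we minimise over 2 possible intermediate vertex sequences; the minimum is 8, attained along the walk 0 → 0 → 1.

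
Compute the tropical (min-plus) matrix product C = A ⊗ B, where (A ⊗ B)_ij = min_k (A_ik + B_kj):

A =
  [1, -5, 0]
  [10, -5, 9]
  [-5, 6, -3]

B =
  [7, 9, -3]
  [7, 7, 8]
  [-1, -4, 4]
A ⊗ B =
  [-1, -4, -2]
  [2, 2, 3]
  [-4, -7, -8]

Apply the min-plus product entry-by-entry:
  C[0][0] = min over k of (A[0][0] + B[0][0] = 1 + 7 = 8, A[0][1] + B[1][0] = -5 + 7 = 2, A[0][2] + B[2][0] = 0 + -1 = -1) = -1 (attained at k = 2)
  C[0][1] = min over k of (A[0][0] + B[0][1] = 1 + 9 = 10, A[0][1] + B[1][1] = -5 + 7 = 2, A[0][2] + B[2][1] = 0 + -4 = -4) = -4 (attained at k = 2)
  C[0][2] = min over k of (A[0][0] + B[0][2] = 1 + -3 = -2, A[0][1] + B[1][2] = -5 + 8 = 3, A[0][2] + B[2][2] = 0 + 4 = 4) = -2 (attained at k = 0)
  C[1][0] = min over k of (A[1][0] + B[0][0] = 10 + 7 = 17, A[1][1] + B[1][0] = -5 + 7 = 2, A[1][2] + B[2][0] = 9 + -1 = 8) = 2 (attained at k = 1)
  C[1][1] = min over k of (A[1][0] + B[0][1] = 10 + 9 = 19, A[1][1] + B[1][1] = -5 + 7 = 2, A[1][2] + B[2][1] = 9 + -4 = 5) = 2 (attained at k = 1)
  C[1][2] = min over k of (A[1][0] + B[0][2] = 10 + -3 = 7, A[1][1] + B[1][2] = -5 + 8 = 3, A[1][2] + B[2][2] = 9 + 4 = 13) = 3 (attained at k = 1)
  C[2][0] = min over k of (A[2][0] + B[0][0] = -5 + 7 = 2, A[2][1] + B[1][0] = 6 + 7 = 13, A[2][2] + B[2][0] = -3 + -1 = -4) = -4 (attained at k = 2)
  C[2][1] = min over k of (A[2][0] + B[0][1] = -5 + 9 = 4, A[2][1] + B[1][1] = 6 + 7 = 13, A[2][2] + B[2][1] = -3 + -4 = -7) = -7 (attained at k = 2)
  C[2][2] = min over k of (A[2][0] + B[0][2] = -5 + -3 = -8, A[2][1] + B[1][2] = 6 + 8 = 14, A[2][2] + B[2][2] = -3 + 4 = 1) = -8 (attained at k = 0)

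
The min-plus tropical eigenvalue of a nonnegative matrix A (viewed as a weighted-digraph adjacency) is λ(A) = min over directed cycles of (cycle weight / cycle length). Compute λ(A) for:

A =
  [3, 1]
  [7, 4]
λ(A) = 3

Enumerate directed cycles and compute their means (weight / length). Sample:
  cycle 0 → 0: weight = 3, length = 1, mean = 3/1 ≈ 3.000
  cycle 1 → 1: weight = 4, length = 1, mean = 4/1 ≈ 4.000
  cycle 0 → 1 → 0: weight = 8, length = 2, mean = 8/2 ≈ 4.000
  cycle 1 → 0 → 1: weight = 8, length = 2, mean = 8/2 ≈ 4.000
Minimum mean = 3.000, attained e.g. along the cycle 0 → 0 with weight 3 and length 1. So λ(A) = 3/1 = 3.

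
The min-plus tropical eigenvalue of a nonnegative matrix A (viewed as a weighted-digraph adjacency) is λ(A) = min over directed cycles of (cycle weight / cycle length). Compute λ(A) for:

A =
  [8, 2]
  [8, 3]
λ(A) = 3

Enumerate directed cycles and compute their means (weight / length). Sample:
  cycle 0 → 0: weight = 8, length = 1, mean = 8/1 ≈ 8.000
  cycle 1 → 1: weight = 3, length = 1, mean = 3/1 ≈ 3.000
  cycle 0 → 1 → 0: weight = 10, length = 2, mean = 10/2 ≈ 5.000
  cycle 1 → 0 → 1: weight = 10, length = 2, mean = 10/2 ≈ 5.000
Minimum mean = 3.000, attained e.g. along the cycle 1 → 1 with weight 3 and length 1. So λ(A) = 3/1 = 3.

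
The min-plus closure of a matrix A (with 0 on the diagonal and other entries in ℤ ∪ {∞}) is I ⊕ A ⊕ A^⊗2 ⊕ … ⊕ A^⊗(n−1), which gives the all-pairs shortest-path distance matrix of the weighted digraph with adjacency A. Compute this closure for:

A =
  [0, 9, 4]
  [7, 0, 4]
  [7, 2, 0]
Closure =
  [0, 6, 4]
  [7, 0, 4]
  [7, 2, 0]

This is the Floyd-Warshall all-pairs shortest-path computation. For each intermediate vertex k = 0, 1, …, 2, update dist[i][j] ← min(dist[i][j], dist[i][k] + dist[k][j]). The final matrix gives, for each (i, j), the minimum total weight of any directed path from i to j (possibly empty when i = j).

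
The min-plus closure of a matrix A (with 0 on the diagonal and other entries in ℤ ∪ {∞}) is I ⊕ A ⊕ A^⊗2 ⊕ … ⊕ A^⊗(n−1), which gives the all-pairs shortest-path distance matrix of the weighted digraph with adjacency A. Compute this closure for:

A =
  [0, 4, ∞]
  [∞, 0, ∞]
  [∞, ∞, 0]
Closure =
  [0, 4, ∞]
  [∞, 0, ∞]
  [∞, ∞, 0]

This is the Floyd-Warshall all-pairs shortest-path computation. For each intermediate vertex k = 0, 1, …, 2, update dist[i][j] ← min(dist[i][j], dist[i][k] + dist[k][j]). The final matrix gives, for each (i, j), the minimum total weight of any directed path from i to j (possibly empty when i = j).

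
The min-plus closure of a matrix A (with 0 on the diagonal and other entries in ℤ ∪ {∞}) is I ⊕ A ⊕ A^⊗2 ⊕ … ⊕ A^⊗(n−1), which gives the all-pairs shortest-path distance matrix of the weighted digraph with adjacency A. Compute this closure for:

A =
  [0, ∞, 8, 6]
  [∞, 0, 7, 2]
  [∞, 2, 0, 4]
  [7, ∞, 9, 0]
Closure =
  [0, 10, 8, 6]
  [9, 0, 7, 2]
  [11, 2, 0, 4]
  [7, 11, 9, 0]

This is the Floyd-Warshall all-pairs shortest-path computation. For each intermediate vertex k = 0, 1, …, 3, update dist[i][j] ← min(dist[i][j], dist[i][k] + dist[k][j]). The final matrix gives, for each (i, j), the minimum total weight of any directed path from i to j (possibly empty when i = j).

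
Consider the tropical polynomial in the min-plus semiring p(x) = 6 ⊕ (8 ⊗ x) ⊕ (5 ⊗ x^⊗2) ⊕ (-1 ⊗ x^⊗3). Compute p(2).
p(2) = 5

A tropical monomial a ⊗ x^⊗i evaluates to a + i · x. Evaluating each term at x = 2:
  Term 0 contributes 6 + 0 · 2 = 6
  Term 1 contributes 8 + 1 · 2 = 10
  Term 2 contributes 5 + 2 · 2 = 9
  Term 3 contributes -1 + 3 · 2 = 5
p(2) = ⊕ of these = min[6, 10, 9, 5] = 5.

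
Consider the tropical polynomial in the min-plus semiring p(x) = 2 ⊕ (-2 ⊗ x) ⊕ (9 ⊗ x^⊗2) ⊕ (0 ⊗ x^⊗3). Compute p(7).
p(7) = 2

A tropical monomial a ⊗ x^⊗i evaluates to a + i · x. Evaluating each term at x = 7:
  Term 0 contributes 2 + 0 · 7 = 2
  Term 1 contributes -2 + 1 · 7 = 5
  Term 2 contributes 9 + 2 · 7 = 23
  Term 3 contributes 0 + 3 · 7 = 21
p(7) = ⊕ of these = min[2, 5, 23, 21] = 2.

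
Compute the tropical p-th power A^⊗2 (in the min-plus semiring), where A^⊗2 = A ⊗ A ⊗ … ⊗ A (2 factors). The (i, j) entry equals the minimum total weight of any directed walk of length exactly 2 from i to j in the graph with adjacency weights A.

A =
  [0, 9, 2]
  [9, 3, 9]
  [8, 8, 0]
A^⊗2 =
  [0, 9, 2]
  [9, 6, 9]
  [8, 8, 0]

Each entry (A^⊗2)_ij equals the minimum over all length-2 walks i = v_0 → v_1 → … → v_2 = j of Σ_t A[v_t][v_{t+1}]. For example, for (i, j) = (0, 2) we minimise over 3 possible intermediate vertex sequences; the minimum is 2, attained along the walk 0 → 0 → 2.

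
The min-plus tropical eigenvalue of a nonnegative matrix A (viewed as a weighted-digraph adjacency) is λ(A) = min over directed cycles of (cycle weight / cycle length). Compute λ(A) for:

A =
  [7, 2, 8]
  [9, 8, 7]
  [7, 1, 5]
λ(A) = 4

Enumerate directed cycles and compute their means (weight / length). Sample:
  cycle 0 → 0: weight = 7, length = 1, mean = 7/1 ≈ 7.000
  cycle 1 → 1: weight = 8, length = 1, mean = 8/1 ≈ 8.000
  cycle 2 → 2: weight = 5, length = 1, mean = 5/1 ≈ 5.000
  cycle 0 → 1 → 0: weight = 11, length = 2, mean = 11/2 ≈ 5.500
  cycle 0 → 2 → 0: weight = 15, length = 2, mean = 15/2 ≈ 7.500
  cycle 1 → 0 → 1: weight = 11, length = 2, mean = 11/2 ≈ 5.500
Minimum mean = 4.000, attained e.g. along the cycle 1 → 2 → 1 with weight 8 and length 2. So λ(A) = 8/2 = 4.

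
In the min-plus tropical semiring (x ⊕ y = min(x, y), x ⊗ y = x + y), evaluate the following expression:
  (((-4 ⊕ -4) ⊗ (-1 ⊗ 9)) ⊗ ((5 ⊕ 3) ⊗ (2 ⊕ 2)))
(((-4 ⊕ -4) ⊗ (-1 ⊗ 9)) ⊗ ((5 ⊕ 3) ⊗ (2 ⊕ 2))) = 9

Expand innermost to outermost. Recall ⊕ takes the minimum of its arguments and ⊗ takes their sum. Working out the expression (((-4 ⊕ -4) ⊗ (-1 ⊗ 9)) ⊗ ((5 ⊕ 3) ⊗ (2 ⊕ 2))) gives 9.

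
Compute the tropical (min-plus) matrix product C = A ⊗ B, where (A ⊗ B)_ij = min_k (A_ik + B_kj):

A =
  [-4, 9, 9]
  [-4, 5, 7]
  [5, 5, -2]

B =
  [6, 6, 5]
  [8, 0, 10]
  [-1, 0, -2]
A ⊗ B =
  [2, 2, 1]
  [2, 2, 1]
  [-3, -2, -4]

Apply the min-plus product entry-by-entry:
  C[0][0] = min over k of (A[0][0] + B[0][0] = -4 + 6 = 2, A[0][1] + B[1][0] = 9 + 8 = 17, A[0][2] + B[2][0] = 9 + -1 = 8) = 2 (attained at k = 0)
  C[0][1] = min over k of (A[0][0] + B[0][1] = -4 + 6 = 2, A[0][1] + B[1][1] = 9 + 0 = 9, A[0][2] + B[2][1] = 9 + 0 = 9) = 2 (attained at k = 0)
  C[0][2] = min over k of (A[0][0] + B[0][2] = -4 + 5 = 1, A[0][1] + B[1][2] = 9 + 10 = 19, A[0][2] + B[2][2] = 9 + -2 = 7) = 1 (attained at k = 0)
  C[1][0] = min over k of (A[1][0] + B[0][0] = -4 + 6 = 2, A[1][1] + B[1][0] = 5 + 8 = 13, A[1][2] + B[2][0] = 7 + -1 = 6) = 2 (attained at k = 0)
  C[1][1] = min over k of (A[1][0] + B[0][1] = -4 + 6 = 2, A[1][1] + B[1][1] = 5 + 0 = 5, A[1][2] + B[2][1] = 7 + 0 = 7) = 2 (attained at k = 0)
  C[1][2] = min over k of (A[1][0] + B[0][2] = -4 + 5 = 1, A[1][1] + B[1][2] = 5 + 10 = 15, A[1][2] + B[2][2] = 7 + -2 = 5) = 1 (attained at k = 0)
  C[2][0] = min over k of (A[2][0] + B[0][0] = 5 + 6 = 11, A[2][1] + B[1][0] = 5 + 8 = 13, A[2][2] + B[2][0] = -2 + -1 = -3) = -3 (attained at k = 2)
  C[2][1] = min over k of (A[2][0] + B[0][1] = 5 + 6 = 11, A[2][1] + B[1][1] = 5 + 0 = 5, A[2][2] + B[2][1] = -2 + 0 = -2) = -2 (attained at k = 2)
  C[2][2] = min over k of (A[2][0] + B[0][2] = 5 + 5 = 10, A[2][1] + B[1][2] = 5 + 10 = 15, A[2][2] + B[2][2] = -2 + -2 = -4) = -4 (attained at k = 2)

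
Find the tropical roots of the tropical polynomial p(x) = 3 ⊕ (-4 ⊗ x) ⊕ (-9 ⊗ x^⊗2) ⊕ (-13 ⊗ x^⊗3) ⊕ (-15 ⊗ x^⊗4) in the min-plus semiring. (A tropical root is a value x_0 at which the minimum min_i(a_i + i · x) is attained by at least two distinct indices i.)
Roots: {2, 4, 5, 7}

Each tropical root is a break point of the lower envelope of the lines y = a_i + i · x (there are 5 lines, with slopes 0, 1, ..., 4). Only the lines that attain the minimum somewhere contribute to roots; other lines are dominated. Here the surviving (envelope) indices are i = 4, i = 3, i = 2, i = 1, i = 0.
Intersections between consecutive envelope lines give the roots: for adjacent envelope indices i < j the intersection is x = (a_i − a_j) / (j − i). Reading off the sorted break points: {2, 4, 5, 7}.
Verification: at each break x_0, at least two indices attain the minimum of min_i(a_i + i · x_0).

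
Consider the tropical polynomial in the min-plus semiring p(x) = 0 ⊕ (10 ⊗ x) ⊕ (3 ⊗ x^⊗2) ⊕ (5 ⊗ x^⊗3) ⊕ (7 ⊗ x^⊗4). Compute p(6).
p(6) = 0

A tropical monomial a ⊗ x^⊗i evaluates to a + i · x. Evaluating each term at x = 6:
  Term 0 contributes 0 + 0 · 6 = 0
  Term 1 contributes 10 + 1 · 6 = 16
  Term 2 contributes 3 + 2 · 6 = 15
  Term 3 contributes 5 + 3 · 6 = 23
  Term 4 contributes 7 + 4 · 6 = 31
p(6) = ⊕ of these = min[0, 16, 15, 23, 31] = 0.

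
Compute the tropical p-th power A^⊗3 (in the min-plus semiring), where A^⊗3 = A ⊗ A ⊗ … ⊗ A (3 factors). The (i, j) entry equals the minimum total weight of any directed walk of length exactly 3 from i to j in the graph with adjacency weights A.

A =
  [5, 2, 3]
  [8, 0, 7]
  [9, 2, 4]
A^⊗3 =
  [10, 2, 9]
  [8, 0, 7]
  [10, 2, 9]

Each entry (A^⊗3)_ij equals the minimum over all length-3 walks i = v_0 → v_1 → … → v_3 = j of Σ_t A[v_t][v_{t+1}]. For example, for (i, j) = (0, 2) we minimise over 9 possible intermediate vertex sequences; the minimum is 9, attained along the walk 0 → 1 → 1 → 2.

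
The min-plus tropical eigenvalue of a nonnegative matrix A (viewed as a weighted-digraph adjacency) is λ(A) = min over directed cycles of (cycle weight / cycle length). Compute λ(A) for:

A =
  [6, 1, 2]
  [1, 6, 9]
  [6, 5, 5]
λ(A) = 1

Enumerate directed cycles and compute their means (weight / length). Sample:
  cycle 0 → 0: weight = 6, length = 1, mean = 6/1 ≈ 6.000
  cycle 1 → 1: weight = 6, length = 1, mean = 6/1 ≈ 6.000
  cycle 2 → 2: weight = 5, length = 1, mean = 5/1 ≈ 5.000
  cycle 0 → 1 → 0: weight = 2, length = 2, mean = 2/2 ≈ 1.000
  cycle 0 → 2 → 0: weight = 8, length = 2, mean = 8/2 ≈ 4.000
  cycle 1 → 0 → 1: weight = 2, length = 2, mean = 2/2 ≈ 1.000
Minimum mean = 1.000, attained e.g. along the cycle 0 → 1 → 0 with weight 2 and length 2. So λ(A) = 2/2 = 1.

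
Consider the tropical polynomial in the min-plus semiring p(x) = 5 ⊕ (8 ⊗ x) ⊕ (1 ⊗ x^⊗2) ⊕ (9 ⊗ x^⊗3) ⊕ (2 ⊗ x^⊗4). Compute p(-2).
p(-2) = -6

A tropical monomial a ⊗ x^⊗i evaluates to a + i · x. Evaluating each term at x = -2:
  Term 0 contributes 5 + 0 · -2 = 5
  Term 1 contributes 8 + 1 · -2 = 6
  Term 2 contributes 1 + 2 · -2 = -3
  Term 3 contributes 9 + 3 · -2 = 3
  Term 4 contributes 2 + 4 · -2 = -6
p(-2) = ⊕ of these = min[5, 6, -3, 3, -6] = -6.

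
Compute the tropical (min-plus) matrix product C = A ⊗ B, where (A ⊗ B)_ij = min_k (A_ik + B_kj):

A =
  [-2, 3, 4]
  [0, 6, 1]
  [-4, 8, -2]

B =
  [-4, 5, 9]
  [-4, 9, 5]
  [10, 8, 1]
A ⊗ B =
  [-6, 3, 5]
  [-4, 5, 2]
  [-8, 1, -1]

Apply the min-plus product entry-by-entry:
  C[0][0] = min over k of (A[0][0] + B[0][0] = -2 + -4 = -6, A[0][1] + B[1][0] = 3 + -4 = -1, A[0][2] + B[2][0] = 4 + 10 = 14) = -6 (attained at k = 0)
  C[0][1] = min over k of (A[0][0] + B[0][1] = -2 + 5 = 3, A[0][1] + B[1][1] = 3 + 9 = 12, A[0][2] + B[2][1] = 4 + 8 = 12) = 3 (attained at k = 0)
  C[0][2] = min over k of (A[0][0] + B[0][2] = -2 + 9 = 7, A[0][1] + B[1][2] = 3 + 5 = 8, A[0][2] + B[2][2] = 4 + 1 = 5) = 5 (attained at k = 2)
  C[1][0] = min over k of (A[1][0] + B[0][0] = 0 + -4 = -4, A[1][1] + B[1][0] = 6 + -4 = 2, A[1][2] + B[2][0] = 1 + 10 = 11) = -4 (attained at k = 0)
  C[1][1] = min over k of (A[1][0] + B[0][1] = 0 + 5 = 5, A[1][1] + B[1][1] = 6 + 9 = 15, A[1][2] + B[2][1] = 1 + 8 = 9) = 5 (attained at k = 0)
  C[1][2] = min over k of (A[1][0] + B[0][2] = 0 + 9 = 9, A[1][1] + B[1][2] = 6 + 5 = 11, A[1][2] + B[2][2] = 1 + 1 = 2) = 2 (attained at k = 2)
  C[2][0] = min over k of (A[2][0] + B[0][0] = -4 + -4 = -8, A[2][1] + B[1][0] = 8 + -4 = 4, A[2][2] + B[2][0] = -2 + 10 = 8) = -8 (attained at k = 0)
  C[2][1] = min over k of (A[2][0] + B[0][1] = -4 + 5 = 1, A[2][1] + B[1][1] = 8 + 9 = 17, A[2][2] + B[2][1] = -2 + 8 = 6) = 1 (attained at k = 0)
  C[2][2] = min over k of (A[2][0] + B[0][2] = -4 + 9 = 5, A[2][1] + B[1][2] = 8 + 5 = 13, A[2][2] + B[2][2] = -2 + 1 = -1) = -1 (attained at k = 2)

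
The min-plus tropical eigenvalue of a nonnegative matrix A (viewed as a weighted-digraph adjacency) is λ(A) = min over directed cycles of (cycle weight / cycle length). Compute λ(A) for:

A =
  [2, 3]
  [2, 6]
λ(A) = 2

Enumerate directed cycles and compute their means (weight / length). Sample:
  cycle 0 → 0: weight = 2, length = 1, mean = 2/1 ≈ 2.000
  cycle 1 → 1: weight = 6, length = 1, mean = 6/1 ≈ 6.000
  cycle 0 → 1 → 0: weight = 5, length = 2, mean = 5/2 ≈ 2.500
  cycle 1 → 0 → 1: weight = 5, length = 2, mean = 5/2 ≈ 2.500
Minimum mean = 2.000, attained e.g. along the cycle 0 → 0 with weight 2 and length 1. So λ(A) = 2/1 = 2.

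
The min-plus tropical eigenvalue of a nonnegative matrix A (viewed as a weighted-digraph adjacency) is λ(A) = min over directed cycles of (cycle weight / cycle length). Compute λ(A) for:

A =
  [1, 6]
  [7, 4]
λ(A) = 1

Enumerate directed cycles and compute their means (weight / length). Sample:
  cycle 0 → 0: weight = 1, length = 1, mean = 1/1 ≈ 1.000
  cycle 1 → 1: weight = 4, length = 1, mean = 4/1 ≈ 4.000
  cycle 0 → 1 → 0: weight = 13, length = 2, mean = 13/2 ≈ 6.500
  cycle 1 → 0 → 1: weight = 13, length = 2, mean = 13/2 ≈ 6.500
Minimum mean = 1.000, attained e.g. along the cycle 0 → 0 with weight 1 and length 1. So λ(A) = 1/1 = 1.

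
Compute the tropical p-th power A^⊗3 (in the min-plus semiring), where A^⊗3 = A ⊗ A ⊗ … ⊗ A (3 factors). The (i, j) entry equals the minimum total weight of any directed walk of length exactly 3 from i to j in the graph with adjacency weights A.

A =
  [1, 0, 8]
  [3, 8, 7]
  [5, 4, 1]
A^⊗3 =
  [3, 2, 8]
  [5, 4, 9]
  [7, 6, 3]

Each entry (A^⊗3)_ij equals the minimum over all length-3 walks i = v_0 → v_1 → … → v_3 = j of Σ_t A[v_t][v_{t+1}]. For example, for (i, j) = (0, 2) we minimise over 9 possible intermediate vertex sequences; the minimum is 8, attained along the walk 0 → 0 → 1 → 2.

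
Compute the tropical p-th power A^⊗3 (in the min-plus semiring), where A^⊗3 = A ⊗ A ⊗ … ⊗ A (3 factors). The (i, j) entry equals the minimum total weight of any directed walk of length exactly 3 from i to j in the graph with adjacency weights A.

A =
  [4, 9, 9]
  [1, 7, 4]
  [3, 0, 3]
A^⊗3 =
  [10, 12, 13]
  [5, 7, 8]
  [4, 4, 7]

Each entry (A^⊗3)_ij equals the minimum over all length-3 walks i = v_0 → v_1 → … → v_3 = j of Σ_t A[v_t][v_{t+1}]. For example, for (i, j) = (0, 2) we minimise over 9 possible intermediate vertex sequences; the minimum is 13, attained along the walk 0 → 2 → 1 → 2.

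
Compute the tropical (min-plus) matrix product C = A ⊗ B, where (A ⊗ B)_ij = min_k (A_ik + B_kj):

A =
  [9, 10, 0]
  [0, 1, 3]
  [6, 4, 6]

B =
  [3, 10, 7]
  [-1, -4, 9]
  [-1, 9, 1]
A ⊗ B =
  [-1, 6, 1]
  [0, -3, 4]
  [3, 0, 7]

Apply the min-plus product entry-by-entry:
  C[0][0] = min over k of (A[0][0] + B[0][0] = 9 + 3 = 12, A[0][1] + B[1][0] = 10 + -1 = 9, A[0][2] + B[2][0] = 0 + -1 = -1) = -1 (attained at k = 2)
  C[0][1] = min over k of (A[0][0] + B[0][1] = 9 + 10 = 19, A[0][1] + B[1][1] = 10 + -4 = 6, A[0][2] + B[2][1] = 0 + 9 = 9) = 6 (attained at k = 1)
  C[0][2] = min over k of (A[0][0] + B[0][2] = 9 + 7 = 16, A[0][1] + B[1][2] = 10 + 9 = 19, A[0][2] + B[2][2] = 0 + 1 = 1) = 1 (attained at k = 2)
  C[1][0] = min over k of (A[1][0] + B[0][0] = 0 + 3 = 3, A[1][1] + B[1][0] = 1 + -1 = 0, A[1][2] + B[2][0] = 3 + -1 = 2) = 0 (attained at k = 1)
  C[1][1] = min over k of (A[1][0] + B[0][1] = 0 + 10 = 10, A[1][1] + B[1][1] = 1 + -4 = -3, A[1][2] + B[2][1] = 3 + 9 = 12) = -3 (attained at k = 1)
  C[1][2] = min over k of (A[1][0] + B[0][2] = 0 + 7 = 7, A[1][1] + B[1][2] = 1 + 9 = 10, A[1][2] + B[2][2] = 3 + 1 = 4) = 4 (attained at k = 2)
  C[2][0] = min over k of (A[2][0] + B[0][0] = 6 + 3 = 9, A[2][1] + B[1][0] = 4 + -1 = 3, A[2][2] + B[2][0] = 6 + -1 = 5) = 3 (attained at k = 1)
  C[2][1] = min over k of (A[2][0] + B[0][1] = 6 + 10 = 16, A[2][1] + B[1][1] = 4 + -4 = 0, A[2][2] + B[2][1] = 6 + 9 = 15) = 0 (attained at k = 1)
  C[2][2] = min over k of (A[2][0] + B[0][2] = 6 + 7 = 13, A[2][1] + B[1][2] = 4 + 9 = 13, A[2][2] + B[2][2] = 6 + 1 = 7) = 7 (attained at k = 2)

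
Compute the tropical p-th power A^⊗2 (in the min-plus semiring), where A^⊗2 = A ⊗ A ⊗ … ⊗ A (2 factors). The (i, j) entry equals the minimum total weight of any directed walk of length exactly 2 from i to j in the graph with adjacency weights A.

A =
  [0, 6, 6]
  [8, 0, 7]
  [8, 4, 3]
A^⊗2 =
  [0, 6, 6]
  [8, 0, 7]
  [8, 4, 6]

Each entry (A^⊗2)_ij equals the minimum over all length-2 walks i = v_0 → v_1 → … → v_2 = j of Σ_t A[v_t][v_{t+1}]. For example, for (i, j) = (0, 2) we minimise over 3 possible intermediate vertex sequences; the minimum is 6, attained along the walk 0 → 0 → 2.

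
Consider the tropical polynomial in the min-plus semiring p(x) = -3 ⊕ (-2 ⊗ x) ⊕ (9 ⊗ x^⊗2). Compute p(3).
p(3) = -3

A tropical monomial a ⊗ x^⊗i evaluates to a + i · x. Evaluating each term at x = 3:
  Term 0 contributes -3 + 0 · 3 = -3
  Term 1 contributes -2 + 1 · 3 = 1
  Term 2 contributes 9 + 2 · 3 = 15
p(3) = ⊕ of these = min[-3, 1, 15] = -3.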